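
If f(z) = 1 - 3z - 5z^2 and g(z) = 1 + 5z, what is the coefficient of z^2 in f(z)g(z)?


Step 1: z^2 term in f*g comes from: (1)*(0) + (-3z)*(5z) + (-5z^2)*(1)
Step 2: = 0 - 15 - 5
Step 3: = -20

-20


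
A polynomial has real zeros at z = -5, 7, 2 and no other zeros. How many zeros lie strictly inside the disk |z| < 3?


Step 1: Check each root:
  z = -5: |-5| = 5 >= 3
  z = 7: |7| = 7 >= 3
  z = 2: |2| = 2 < 3
Step 2: Count = 1

1


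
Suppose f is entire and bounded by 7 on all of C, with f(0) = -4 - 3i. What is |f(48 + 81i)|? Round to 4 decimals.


Step 1: By Liouville's theorem, a bounded entire function is constant.
Step 2: f(z) = f(0) = -4 - 3i for all z.
Step 3: |f(w)| = |-4 - 3i| = sqrt(16 + 9)
Step 4: = 5.0

5.0


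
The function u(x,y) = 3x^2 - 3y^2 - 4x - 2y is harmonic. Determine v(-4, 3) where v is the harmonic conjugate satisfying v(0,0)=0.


Step 1: v_x = -u_y = 6y + 2
Step 2: v_y = u_x = 6x - 4
Step 3: v = 6xy + 2x - 4y + C
Step 4: v(0,0) = 0 => C = 0
Step 5: v(-4, 3) = -92

-92


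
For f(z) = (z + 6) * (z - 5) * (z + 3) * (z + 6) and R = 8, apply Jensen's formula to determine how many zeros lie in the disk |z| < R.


Jensen's formula: (1/2pi)*integral log|f(Re^it)|dt = log|f(0)| + sum_{|a_k|<R} log(R/|a_k|)
Step 1: f(0) = 6 * (-5) * 3 * 6 = -540
Step 2: log|f(0)| = log|-6| + log|5| + log|-3| + log|-6| = 6.2916
Step 3: Zeros inside |z| < 8: -6, 5, -3, -6
Step 4: Jensen sum = log(8/6) + log(8/5) + log(8/3) + log(8/6) = 2.0262
Step 5: n(R) = number of terms in the Jensen sum = count of zeros inside |z| < 8 = 4

4


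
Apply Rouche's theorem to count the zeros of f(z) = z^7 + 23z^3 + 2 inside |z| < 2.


Step 1: On |z| = 2 the three terms have sizes |z^7| = 2^7 = 128, |23z^3| = 23*2^3 = 184, |2| = 2
Step 2: The dominant term is g(z) = 23z^3; let h(z) = z^7 + 2 so f = g + h
Step 3: On |z| = 2: |g| = 184 and |h| <= 128 + 2 = 130
Step 4: Since 184 > 130, |h| < |g| on |z| = 2, so by Rouche f has the same number of zeros as g inside |z| < 2
Step 5: g(z) = 23z^3 has 3 zeros (at the origin, multiplicity 3) inside |z| < 2. Answer = 3

3


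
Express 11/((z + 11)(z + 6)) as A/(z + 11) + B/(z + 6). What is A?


Step 1: Multiply both sides by (z + 11) and set z = -11
Step 2: A = 11 / (-11 + 6)
Step 3: A = 11 / (-5)
Step 4: A = -11/5

-11/5


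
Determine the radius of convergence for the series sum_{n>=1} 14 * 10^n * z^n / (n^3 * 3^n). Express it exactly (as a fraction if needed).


Step 1: General term a_n = 14 * 10^n / (n^3 * 3^n)
Step 2: By the root test, |a_n|^(1/n) = 14^(1/n) * 10 / (n^(3/n) * 3) -> 10/3 as n -> infinity (since 14^(1/n) -> 1 and n^(3/n) -> 1)
Step 3: R = 1/lim|a_n|^(1/n) = 3/10

3/10


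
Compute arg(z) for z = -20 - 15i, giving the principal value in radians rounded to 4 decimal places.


Step 1: z = -20 - 15i
Step 2: arg(z) = atan2(-15, -20)
Step 3: arg(z) = -2.4981

-2.4981


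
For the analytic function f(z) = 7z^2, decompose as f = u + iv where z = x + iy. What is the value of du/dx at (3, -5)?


Step 1: f(z) = 7(x+iy)^2 + 0
Step 2: u = 7(x^2 - y^2) + 0
Step 3: u_x = 14x + 0
Step 4: At (3, -5): u_x = 42 + 0 = 42

42


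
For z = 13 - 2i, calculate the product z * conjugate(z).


Step 1: conj(z) = 13 + 2i
Step 2: z * conj(z) = 13^2 + (-2)^2
Step 3: = 169 + 4 = 173

173


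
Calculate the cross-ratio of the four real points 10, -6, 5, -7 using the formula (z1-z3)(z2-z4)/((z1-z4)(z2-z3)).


Step 1: (z1-z3)(z2-z4) = 5 * 1 = 5
Step 2: (z1-z4)(z2-z3) = 17 * (-11) = -187
Step 3: Cross-ratio = -5/187 = -5/187

-5/187


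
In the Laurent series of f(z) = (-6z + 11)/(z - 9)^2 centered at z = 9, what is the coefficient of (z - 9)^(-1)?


Step 1: Write the numerator in powers of (z - 9): -6z + 11 = -6(z - 9) + (-6*9 + 11) = -6(z - 9) - 43
Step 2: Divide by (z - 9)^2: f(z) = -43(z - 9)^(-2) - 6(z - 9)^(-1)
Step 3: This finite sum is the Laurent series of f about z = 9.
Step 4: Coefficient of (z - 9)^(-1) = coefficient of (z - 9) in the re-centred numerator = -6

-6


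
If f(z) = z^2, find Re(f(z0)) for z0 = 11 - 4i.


Step 1: z0 = 11 - 4i
Step 2: z0^2 = 11^2 - (-4)^2 - 88i
Step 3: real part = 121 - 16 = 105

105


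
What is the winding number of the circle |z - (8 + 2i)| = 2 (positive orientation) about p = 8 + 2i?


Step 1: Center c = (8, 2), radius = 2
Step 2: |p - c|^2 = 0^2 + 0^2 = 0
Step 3: r^2 = 4
Step 4: |p-c| < r so winding number = 1

1


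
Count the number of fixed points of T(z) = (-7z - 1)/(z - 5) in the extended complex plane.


Step 1: Fixed points satisfy T(z) = z
Step 2: z^2 + 2z + 1 = 0
Step 3: Discriminant = 2^2 - 4*1*1 = 0
Step 4: Number of fixed points = 1

1


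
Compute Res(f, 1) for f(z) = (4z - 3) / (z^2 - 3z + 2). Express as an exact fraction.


Step 1: Q(z) = z^2 - 3z + 2 = (z - 1)(z - 2)
Step 2: Q'(z) = 2z - 3
Step 3: Q'(1) = -1, P(1) = 1
Step 4: Res = P(1)/Q'(1) = 1/(-1) = -1

-1


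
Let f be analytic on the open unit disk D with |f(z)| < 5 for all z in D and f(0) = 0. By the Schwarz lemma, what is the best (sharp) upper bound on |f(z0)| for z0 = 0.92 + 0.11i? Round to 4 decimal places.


Step 1: g = f/5 maps D -> D with g(0) = 0, so by the Schwarz lemma |g(z)| <= |z|, i.e. |f(z)| <= 5|z|; this is sharp (f(z) = 5z).
Step 2: |z0|^2 = 0.92^2 + 0.11^2 = 0.8585
Step 3: |z0| = sqrt(0.8585) = 0.926553
Step 4: Best bound = 5 * |z0| = 5 * 0.926553 = 4.6328

4.6328


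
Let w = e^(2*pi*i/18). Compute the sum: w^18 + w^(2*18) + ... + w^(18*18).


Step 1: The sum sum_{j=1}^{n} w^(k*j) equals n if n | k, else 0.
Step 2: Here n = 18, k = 18
Step 3: Does n divide k? 18 | 18 -> True
Step 4: Sum = 18

18


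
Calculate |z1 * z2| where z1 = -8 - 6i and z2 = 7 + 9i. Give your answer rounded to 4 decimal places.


Step 1: |z1| = sqrt((-8)^2 + (-6)^2) = sqrt(100)
Step 2: |z2| = sqrt(7^2 + 9^2) = sqrt(130)
Step 3: |z1*z2| = |z1|*|z2| = sqrt(100) * sqrt(130) = sqrt(100 * 130) = sqrt(13000)
Step 4: = 114.0175

114.0175


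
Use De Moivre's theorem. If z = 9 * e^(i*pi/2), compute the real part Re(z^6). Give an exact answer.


Step 1: By De Moivre's theorem, z^6 = 9^6 * e^(i*6*pi/2) = 531441 * (cos(3*pi) + i*sin(3*pi))
Step 2: |z|^6 = 9^6 = 531441
Step 3: Reduce the angle mod 2*pi: 3*pi - 2*pi = pi
Step 4: cos(pi) = -1
Step 5: Re(z^6) = 531441 * (-1) = -531441

-531441


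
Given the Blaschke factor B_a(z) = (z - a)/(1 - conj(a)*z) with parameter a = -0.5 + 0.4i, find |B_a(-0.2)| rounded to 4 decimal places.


Step 1: Numerator z0 - a = -0.2 - (-0.5 + 0.4i) = 0.3 - 0.4i
Step 2: Denominator 1 - conj(a)*z0 = 1 - (-0.5 - 0.4i)*(-0.2) = 0.9 - 0.08i
Step 3: |z0 - a|^2 = 0.3^2 + (-0.4)^2 = 0.25; |1 - conj(a)*z0|^2 = 0.9^2 + (-0.08)^2 = 0.8164
Step 4: |B_a(-0.2)| = sqrt(0.25 / 0.8164) = sqrt(0.306222)
Step 5: = 0.5534

0.5534


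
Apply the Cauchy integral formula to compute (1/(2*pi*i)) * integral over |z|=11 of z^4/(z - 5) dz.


Step 1: f(z) = z^4, a = 5 is inside |z| = 11
Step 2: By Cauchy integral formula: (1/(2pi*i)) * integral = f(a)
Step 3: f(5) = 5^4 = 625

625


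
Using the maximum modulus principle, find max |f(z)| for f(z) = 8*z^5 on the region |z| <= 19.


Step 1: On |z| = 19, |f(z)| = 8 * |z|^5 = 8 * 19^5
Step 2: By maximum modulus principle, maximum is on boundary.
Step 3: Maximum = 8 * 2476099 = 19808792

19808792


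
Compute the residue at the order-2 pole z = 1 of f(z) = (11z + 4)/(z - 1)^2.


Step 1: Pole of order 2 at z = 1
Step 2: Res = lim d/dz [(z - 1)^2 * f(z)] as z -> 1
Step 3: (z - 1)^2 * f(z) = 11z + 4
Step 4: d/dz[11z + 4] = 11

11


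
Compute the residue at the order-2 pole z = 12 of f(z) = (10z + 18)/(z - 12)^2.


Step 1: Pole of order 2 at z = 12
Step 2: Res = lim d/dz [(z - 12)^2 * f(z)] as z -> 12
Step 3: (z - 12)^2 * f(z) = 10z + 18
Step 4: d/dz[10z + 18] = 10

10


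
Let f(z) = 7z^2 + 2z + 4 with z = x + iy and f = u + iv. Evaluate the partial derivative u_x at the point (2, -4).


Step 1: f(z) = 7(x+iy)^2 + 2(x+iy) + 4
Step 2: u = 7(x^2 - y^2) + 2x + 4
Step 3: u_x = 14x + 2
Step 4: At (2, -4): u_x = 28 + 2 = 30

30


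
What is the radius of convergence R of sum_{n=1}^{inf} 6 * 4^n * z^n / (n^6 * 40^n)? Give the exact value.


Step 1: General term a_n = 6 * 4^n / (n^6 * 40^n)
Step 2: By the root test, |a_n|^(1/n) = 6^(1/n) * 4 / (n^(6/n) * 40) -> 4/40 as n -> infinity (since 6^(1/n) -> 1 and n^(6/n) -> 1)
Step 3: R = 1/lim|a_n|^(1/n) = 40/4 = 10

10


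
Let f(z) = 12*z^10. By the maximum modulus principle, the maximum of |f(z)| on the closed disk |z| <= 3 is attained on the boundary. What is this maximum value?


Step 1: On |z| = 3, |f(z)| = 12 * |z|^10 = 12 * 3^10
Step 2: By maximum modulus principle, maximum is on boundary.
Step 3: Maximum = 12 * 59049 = 708588

708588


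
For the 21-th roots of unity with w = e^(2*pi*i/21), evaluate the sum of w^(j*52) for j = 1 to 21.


Step 1: The sum sum_{j=1}^{n} w^(k*j) equals n if n | k, else 0.
Step 2: Here n = 21, k = 52
Step 3: Does n divide k? 21 | 52 -> False
Step 4: Sum = 0

0


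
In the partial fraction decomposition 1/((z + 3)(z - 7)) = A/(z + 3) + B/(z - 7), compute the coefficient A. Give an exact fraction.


Step 1: Multiply both sides by (z + 3) and set z = -3
Step 2: A = 1 / (-3 - 7)
Step 3: A = 1 / (-10)
Step 4: A = -1/10

-1/10


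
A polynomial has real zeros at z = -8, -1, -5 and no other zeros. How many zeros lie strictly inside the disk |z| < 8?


Step 1: Check each root:
  z = -8: |-8| = 8 >= 8
  z = -1: |-1| = 1 < 8
  z = -5: |-5| = 5 < 8
Step 2: Count = 2

2


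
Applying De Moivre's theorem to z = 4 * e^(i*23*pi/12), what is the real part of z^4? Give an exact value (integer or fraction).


Step 1: By De Moivre's theorem, z^4 = 4^4 * e^(i*4*23*pi/12) = 256 * (cos(23*pi/3) + i*sin(23*pi/3))
Step 2: |z|^4 = 4^4 = 256
Step 3: Reduce the angle mod 2*pi: 23*pi/3 - 6*pi = 5*pi/3
Step 4: cos(5*pi/3) = 1/2
Step 5: Re(z^4) = 256 * 1/2 = 128

128


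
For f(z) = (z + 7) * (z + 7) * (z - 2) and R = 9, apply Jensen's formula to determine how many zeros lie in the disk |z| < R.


Jensen's formula: (1/2pi)*integral log|f(Re^it)|dt = log|f(0)| + sum_{|a_k|<R} log(R/|a_k|)
Step 1: f(0) = 7 * 7 * (-2) = -98
Step 2: log|f(0)| = log|-7| + log|-7| + log|2| = 4.585
Step 3: Zeros inside |z| < 9: -7, -7, 2
Step 4: Jensen sum = log(9/7) + log(9/7) + log(9/2) = 2.0067
Step 5: n(R) = number of terms in the Jensen sum = count of zeros inside |z| < 9 = 3

3


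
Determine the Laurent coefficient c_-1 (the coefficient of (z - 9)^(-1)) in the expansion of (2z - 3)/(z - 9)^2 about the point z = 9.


Step 1: Write the numerator in powers of (z - 9): 2z - 3 = 2(z - 9) + (2*9 - 3) = 2(z - 9) + 15
Step 2: Divide by (z - 9)^2: f(z) = 15(z - 9)^(-2) + 2(z - 9)^(-1)
Step 3: This finite sum is the Laurent series of f about z = 9.
Step 4: Coefficient of (z - 9)^(-1) = coefficient of (z - 9) in the re-centred numerator = 2

2


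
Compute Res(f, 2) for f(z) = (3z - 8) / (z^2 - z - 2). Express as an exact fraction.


Step 1: Q(z) = z^2 - z - 2 = (z - 2)(z + 1)
Step 2: Q'(z) = 2z - 1
Step 3: Q'(2) = 3, P(2) = -2
Step 4: Res = P(2)/Q'(2) = -2/3 = -2/3

-2/3


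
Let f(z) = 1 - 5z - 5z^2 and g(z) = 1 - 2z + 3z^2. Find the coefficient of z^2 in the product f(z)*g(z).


Step 1: z^2 term in f*g comes from: (1)*(3z^2) + (-5z)*(-2z) + (-5z^2)*(1)
Step 2: = 3 + 10 - 5
Step 3: = 8

8


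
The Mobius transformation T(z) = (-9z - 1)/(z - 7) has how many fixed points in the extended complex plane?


Step 1: Fixed points satisfy T(z) = z
Step 2: z^2 + 2z + 1 = 0
Step 3: Discriminant = 2^2 - 4*1*1 = 0
Step 4: Number of fixed points = 1

1


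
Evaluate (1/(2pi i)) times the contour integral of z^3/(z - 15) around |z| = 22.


Step 1: f(z) = z^3, a = 15 is inside |z| = 22
Step 2: By Cauchy integral formula: (1/(2pi*i)) * integral = f(a)
Step 3: f(15) = 15^3 = 3375

3375


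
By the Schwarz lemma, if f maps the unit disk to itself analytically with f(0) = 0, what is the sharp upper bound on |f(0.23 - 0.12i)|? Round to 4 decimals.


Step 1: Schwarz lemma: if f: D -> D is analytic with f(0) = 0, then |f(z)| <= |z| for all z in D, and this is sharp (f(z) = z).
Step 2: |z0|^2 = 0.23^2 + (-0.12)^2 = 0.0673
Step 3: |z0| = sqrt(0.0673) = 0.259422
Step 4: Best bound = |z0| = 0.2594

0.2594


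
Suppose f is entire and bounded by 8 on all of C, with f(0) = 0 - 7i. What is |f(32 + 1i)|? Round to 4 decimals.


Step 1: By Liouville's theorem, a bounded entire function is constant.
Step 2: f(z) = f(0) = 0 - 7i for all z.
Step 3: |f(w)| = |0 - 7i| = sqrt(0 + 49)
Step 4: = 7.0

7.0


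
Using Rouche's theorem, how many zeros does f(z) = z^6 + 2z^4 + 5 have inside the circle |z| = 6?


Step 1: On |z| = 6 the three terms have sizes |z^6| = 6^6 = 46656, |2z^4| = 2*6^4 = 2592, |5| = 5
Step 2: The dominant term is g(z) = z^6; let h(z) = 2z^4 + 5 so f = g + h
Step 3: On |z| = 6: |g| = 46656 and |h| <= 2592 + 5 = 2597
Step 4: Since 46656 > 2597, |h| < |g| on |z| = 6, so by Rouche f has the same number of zeros as g inside |z| < 6
Step 5: g(z) = z^6 has 6 zeros (all at the origin) inside |z| < 6. Answer = 6

6


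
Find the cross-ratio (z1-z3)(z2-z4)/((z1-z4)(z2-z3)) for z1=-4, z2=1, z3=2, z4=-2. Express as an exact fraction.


Step 1: (z1-z3)(z2-z4) = (-6) * 3 = -18
Step 2: (z1-z4)(z2-z3) = (-2) * (-1) = 2
Step 3: Cross-ratio = -18/2 = -9

-9


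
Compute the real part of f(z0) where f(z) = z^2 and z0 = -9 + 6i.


Step 1: z0 = -9 + 6i
Step 2: z0^2 = (-9)^2 - 6^2 - 108i
Step 3: real part = 81 - 36 = 45

45


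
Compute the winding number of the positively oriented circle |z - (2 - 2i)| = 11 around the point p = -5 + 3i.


Step 1: Center c = (2, -2), radius = 11
Step 2: |p - c|^2 = (-7)^2 + 5^2 = 74
Step 3: r^2 = 121
Step 4: |p-c| < r so winding number = 1

1


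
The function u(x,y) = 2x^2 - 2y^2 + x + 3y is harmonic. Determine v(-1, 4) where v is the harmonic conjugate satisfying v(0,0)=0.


Step 1: v_x = -u_y = 4y - 3
Step 2: v_y = u_x = 4x + 1
Step 3: v = 4xy - 3x + y + C
Step 4: v(0,0) = 0 => C = 0
Step 5: v(-1, 4) = -9

-9


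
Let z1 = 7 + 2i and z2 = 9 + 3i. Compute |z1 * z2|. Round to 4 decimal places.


Step 1: |z1| = sqrt(7^2 + 2^2) = sqrt(53)
Step 2: |z2| = sqrt(9^2 + 3^2) = sqrt(90)
Step 3: |z1*z2| = |z1|*|z2| = sqrt(53) * sqrt(90) = sqrt(53 * 90) = sqrt(4770)
Step 4: = 69.0652

69.0652


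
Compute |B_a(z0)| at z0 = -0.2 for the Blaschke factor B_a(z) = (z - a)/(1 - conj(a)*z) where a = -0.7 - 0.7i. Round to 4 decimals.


Step 1: Numerator z0 - a = -0.2 - (-0.7 - 0.7i) = 0.5 + 0.7i
Step 2: Denominator 1 - conj(a)*z0 = 1 - (-0.7 + 0.7i)*(-0.2) = 0.86 + 0.14i
Step 3: |z0 - a|^2 = 0.5^2 + 0.7^2 = 0.74; |1 - conj(a)*z0|^2 = 0.86^2 + 0.14^2 = 0.7592
Step 4: |B_a(-0.2)| = sqrt(0.74 / 0.7592) = sqrt(0.97471)
Step 5: = 0.9873

0.9873


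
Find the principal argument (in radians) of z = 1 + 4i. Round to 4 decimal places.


Step 1: z = 1 + 4i
Step 2: arg(z) = atan2(4, 1)
Step 3: arg(z) = 1.3258

1.3258


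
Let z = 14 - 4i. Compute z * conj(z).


Step 1: conj(z) = 14 + 4i
Step 2: z * conj(z) = 14^2 + (-4)^2
Step 3: = 196 + 16 = 212

212


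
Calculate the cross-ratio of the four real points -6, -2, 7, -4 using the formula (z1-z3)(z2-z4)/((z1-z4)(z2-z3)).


Step 1: (z1-z3)(z2-z4) = (-13) * 2 = -26
Step 2: (z1-z4)(z2-z3) = (-2) * (-9) = 18
Step 3: Cross-ratio = -26/18 = -13/9

-13/9


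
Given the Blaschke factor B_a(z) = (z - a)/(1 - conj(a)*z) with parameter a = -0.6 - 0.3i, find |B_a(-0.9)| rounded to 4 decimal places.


Step 1: Numerator z0 - a = -0.9 - (-0.6 - 0.3i) = -0.3 + 0.3i
Step 2: Denominator 1 - conj(a)*z0 = 1 - (-0.6 + 0.3i)*(-0.9) = 0.46 + 0.27i
Step 3: |z0 - a|^2 = (-0.3)^2 + 0.3^2 = 0.18; |1 - conj(a)*z0|^2 = 0.46^2 + 0.27^2 = 0.2845
Step 4: |B_a(-0.9)| = sqrt(0.18 / 0.2845) = sqrt(0.632689)
Step 5: = 0.7954

0.7954


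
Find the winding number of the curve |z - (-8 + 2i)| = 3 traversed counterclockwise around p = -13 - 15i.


Step 1: Center c = (-8, 2), radius = 3
Step 2: |p - c|^2 = (-5)^2 + (-17)^2 = 314
Step 3: r^2 = 9
Step 4: |p-c| > r so winding number = 0

0


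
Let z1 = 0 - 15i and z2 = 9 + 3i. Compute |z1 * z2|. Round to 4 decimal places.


Step 1: |z1| = sqrt(0^2 + (-15)^2) = sqrt(225)
Step 2: |z2| = sqrt(9^2 + 3^2) = sqrt(90)
Step 3: |z1*z2| = |z1|*|z2| = sqrt(225) * sqrt(90) = sqrt(225 * 90) = sqrt(20250)
Step 4: = 142.3025

142.3025


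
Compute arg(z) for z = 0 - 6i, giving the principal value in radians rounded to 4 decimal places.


Step 1: z = 0 - 6i
Step 2: arg(z) = atan2(-6, 0)
Step 3: arg(z) = -1.5708

-1.5708


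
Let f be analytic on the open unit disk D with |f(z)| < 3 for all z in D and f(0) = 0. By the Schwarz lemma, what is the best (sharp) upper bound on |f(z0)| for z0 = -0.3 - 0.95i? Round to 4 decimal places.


Step 1: g = f/3 maps D -> D with g(0) = 0, so by the Schwarz lemma |g(z)| <= |z|, i.e. |f(z)| <= 3|z|; this is sharp (f(z) = 3z).
Step 2: |z0|^2 = (-0.3)^2 + (-0.95)^2 = 0.9925
Step 3: |z0| = sqrt(0.9925) = 0.996243
Step 4: Best bound = 3 * |z0| = 3 * 0.996243 = 2.9887

2.9887


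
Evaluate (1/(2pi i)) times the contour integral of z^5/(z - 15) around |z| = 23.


Step 1: f(z) = z^5, a = 15 is inside |z| = 23
Step 2: By Cauchy integral formula: (1/(2pi*i)) * integral = f(a)
Step 3: f(15) = 15^5 = 759375

759375


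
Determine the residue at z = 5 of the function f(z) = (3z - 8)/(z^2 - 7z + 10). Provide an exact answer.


Step 1: Q(z) = z^2 - 7z + 10 = (z - 5)(z - 2)
Step 2: Q'(z) = 2z - 7
Step 3: Q'(5) = 3, P(5) = 7
Step 4: Res = P(5)/Q'(5) = 7/3 = 7/3

7/3


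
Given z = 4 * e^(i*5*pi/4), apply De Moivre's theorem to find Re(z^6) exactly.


Step 1: By De Moivre's theorem, z^6 = 4^6 * e^(i*6*5*pi/4) = 4096 * (cos(15*pi/2) + i*sin(15*pi/2))
Step 2: |z|^6 = 4^6 = 4096
Step 3: Reduce the angle mod 2*pi: 15*pi/2 - 6*pi = 3*pi/2
Step 4: cos(3*pi/2) = 0
Step 5: Re(z^6) = 4096 * 0 = 0

0


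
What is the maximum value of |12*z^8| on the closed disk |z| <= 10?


Step 1: On |z| = 10, |f(z)| = 12 * |z|^8 = 12 * 10^8
Step 2: By maximum modulus principle, maximum is on boundary.
Step 3: Maximum = 12 * 100000000 = 1200000000

1200000000


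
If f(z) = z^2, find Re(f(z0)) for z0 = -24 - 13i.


Step 1: z0 = -24 - 13i
Step 2: z0^2 = (-24)^2 - (-13)^2 + 624i
Step 3: real part = 576 - 169 = 407

407


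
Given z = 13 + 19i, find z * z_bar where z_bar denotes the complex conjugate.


Step 1: conj(z) = 13 - 19i
Step 2: z * conj(z) = 13^2 + 19^2
Step 3: = 169 + 361 = 530

530


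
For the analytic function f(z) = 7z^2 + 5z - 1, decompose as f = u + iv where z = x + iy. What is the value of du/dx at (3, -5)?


Step 1: f(z) = 7(x+iy)^2 + 5(x+iy) - 1
Step 2: u = 7(x^2 - y^2) + 5x - 1
Step 3: u_x = 14x + 5
Step 4: At (3, -5): u_x = 42 + 5 = 47

47


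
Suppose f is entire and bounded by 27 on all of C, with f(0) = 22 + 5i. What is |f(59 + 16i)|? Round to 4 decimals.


Step 1: By Liouville's theorem, a bounded entire function is constant.
Step 2: f(z) = f(0) = 22 + 5i for all z.
Step 3: |f(w)| = |22 + 5i| = sqrt(484 + 25)
Step 4: = 22.561

22.561


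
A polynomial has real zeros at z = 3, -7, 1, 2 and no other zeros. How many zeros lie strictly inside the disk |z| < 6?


Step 1: Check each root:
  z = 3: |3| = 3 < 6
  z = -7: |-7| = 7 >= 6
  z = 1: |1| = 1 < 6
  z = 2: |2| = 2 < 6
Step 2: Count = 3

3


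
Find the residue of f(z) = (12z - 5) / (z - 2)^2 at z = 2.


Step 1: Pole of order 2 at z = 2
Step 2: Res = lim d/dz [(z - 2)^2 * f(z)] as z -> 2
Step 3: (z - 2)^2 * f(z) = 12z - 5
Step 4: d/dz[12z - 5] = 12

12


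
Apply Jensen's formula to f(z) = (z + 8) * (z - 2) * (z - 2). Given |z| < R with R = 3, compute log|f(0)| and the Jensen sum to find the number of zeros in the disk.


Jensen's formula: (1/2pi)*integral log|f(Re^it)|dt = log|f(0)| + sum_{|a_k|<R} log(R/|a_k|)
Step 1: f(0) = 8 * (-2) * (-2) = 32
Step 2: log|f(0)| = log|-8| + log|2| + log|2| = 3.4657
Step 3: Zeros inside |z| < 3: 2, 2
Step 4: Jensen sum = log(3/2) + log(3/2) = 0.8109
Step 5: n(R) = number of terms in the Jensen sum = count of zeros inside |z| < 3 = 2

2


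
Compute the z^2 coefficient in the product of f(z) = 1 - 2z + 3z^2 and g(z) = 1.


Step 1: z^2 term in f*g comes from: (1)*(0) + (-2z)*(0) + (3z^2)*(1)
Step 2: = 0 + 0 + 3
Step 3: = 3

3


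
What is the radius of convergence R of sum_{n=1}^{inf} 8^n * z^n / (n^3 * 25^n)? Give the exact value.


Step 1: General term a_n = 8^n / (n^3 * 25^n)
Step 2: By the root test, |a_n|^(1/n) = 8 / (n^(3/n) * 25) -> 8/25 as n -> infinity (since n^(3/n) -> 1)
Step 3: R = 1/lim|a_n|^(1/n) = 25/8

25/8


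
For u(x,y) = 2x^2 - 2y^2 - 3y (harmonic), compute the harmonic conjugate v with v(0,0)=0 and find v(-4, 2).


Step 1: v_x = -u_y = 4y + 3
Step 2: v_y = u_x = 4x + 0
Step 3: v = 4xy + 3x + C
Step 4: v(0,0) = 0 => C = 0
Step 5: v(-4, 2) = -44

-44


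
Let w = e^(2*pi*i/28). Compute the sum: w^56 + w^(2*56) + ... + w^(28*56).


Step 1: The sum sum_{j=1}^{n} w^(k*j) equals n if n | k, else 0.
Step 2: Here n = 28, k = 56
Step 3: Does n divide k? 28 | 56 -> True
Step 4: Sum = 28

28


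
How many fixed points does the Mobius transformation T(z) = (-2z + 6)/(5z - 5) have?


Step 1: Fixed points satisfy T(z) = z
Step 2: 5z^2 - 3z - 6 = 0
Step 3: Discriminant = (-3)^2 - 4*5*(-6) = 129
Step 4: Number of fixed points = 2

2


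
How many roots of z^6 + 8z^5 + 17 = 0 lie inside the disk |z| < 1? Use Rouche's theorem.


Step 1: On |z| = 1 the three terms have sizes |z^6| = 1^6 = 1, |8z^5| = 8*1^5 = 8, |17| = 17
Step 2: The dominant term is g(z) = 17; let h(z) = z^6 + 8z^5 so f = g + h
Step 3: On |z| = 1: |g| = 17 and |h| <= 1 + 8 = 9
Step 4: Since 17 > 9, |h| < |g| on |z| = 1, so by Rouche f has the same number of zeros as g inside |z| < 1
Step 5: g(z) = 17 is a nonzero constant with no zeros inside |z| < 1. Answer = 0

0


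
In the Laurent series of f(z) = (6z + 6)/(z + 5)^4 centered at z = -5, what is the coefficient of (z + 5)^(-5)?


Step 1: Write the numerator in powers of (z + 5): 6z + 6 = 6(z + 5) + (6*(-5) + 6) = 6(z + 5) - 24
Step 2: Divide by (z + 5)^4: f(z) = -24(z + 5)^(-4) + 6(z + 5)^(-3)
Step 3: This finite sum is the Laurent series of f about z = -5.
Step 4: Only the powers -4 and -3 appear, so the coefficient of (z + 5)^(-5) = 0

0


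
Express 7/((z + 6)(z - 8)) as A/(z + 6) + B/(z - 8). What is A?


Step 1: Multiply both sides by (z + 6) and set z = -6
Step 2: A = 7 / (-6 - 8)
Step 3: A = 7 / (-14)
Step 4: A = -1/2

-1/2


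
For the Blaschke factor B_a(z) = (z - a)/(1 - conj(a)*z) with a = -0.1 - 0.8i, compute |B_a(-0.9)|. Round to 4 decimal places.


Step 1: Numerator z0 - a = -0.9 - (-0.1 - 0.8i) = -0.8 + 0.8i
Step 2: Denominator 1 - conj(a)*z0 = 1 - (-0.1 + 0.8i)*(-0.9) = 0.91 + 0.72i
Step 3: |z0 - a|^2 = (-0.8)^2 + 0.8^2 = 1.28; |1 - conj(a)*z0|^2 = 0.91^2 + 0.72^2 = 1.3465
Step 4: |B_a(-0.9)| = sqrt(1.28 / 1.3465) = sqrt(0.950613)
Step 5: = 0.975

0.975


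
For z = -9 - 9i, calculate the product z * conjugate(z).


Step 1: conj(z) = -9 + 9i
Step 2: z * conj(z) = (-9)^2 + (-9)^2
Step 3: = 81 + 81 = 162

162


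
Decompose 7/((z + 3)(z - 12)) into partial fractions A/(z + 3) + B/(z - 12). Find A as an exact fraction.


Step 1: Multiply both sides by (z + 3) and set z = -3
Step 2: A = 7 / (-3 - 12)
Step 3: A = 7 / (-15)
Step 4: A = -7/15

-7/15


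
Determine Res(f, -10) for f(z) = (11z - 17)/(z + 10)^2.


Step 1: Pole of order 2 at z = -10
Step 2: Res = lim d/dz [(z + 10)^2 * f(z)] as z -> -10
Step 3: (z + 10)^2 * f(z) = 11z - 17
Step 4: d/dz[11z - 17] = 11

11


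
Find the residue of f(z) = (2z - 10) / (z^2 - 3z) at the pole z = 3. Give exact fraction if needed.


Step 1: Q(z) = z^2 - 3z = (z - 3)(z)
Step 2: Q'(z) = 2z - 3
Step 3: Q'(3) = 3, P(3) = -4
Step 4: Res = P(3)/Q'(3) = -4/3 = -4/3

-4/3


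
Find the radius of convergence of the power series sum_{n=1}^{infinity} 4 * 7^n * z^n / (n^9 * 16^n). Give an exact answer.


Step 1: General term a_n = 4 * 7^n / (n^9 * 16^n)
Step 2: By the root test, |a_n|^(1/n) = 4^(1/n) * 7 / (n^(9/n) * 16) -> 7/16 as n -> infinity (since 4^(1/n) -> 1 and n^(9/n) -> 1)
Step 3: R = 1/lim|a_n|^(1/n) = 16/7

16/7


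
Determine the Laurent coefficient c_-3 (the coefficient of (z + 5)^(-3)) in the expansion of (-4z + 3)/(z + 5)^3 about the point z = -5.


Step 1: Write the numerator in powers of (z + 5): -4z + 3 = -4(z + 5) + (-4*(-5) + 3) = -4(z + 5) + 23
Step 2: Divide by (z + 5)^3: f(z) = 23(z + 5)^(-3) - 4(z + 5)^(-2)
Step 3: This finite sum is the Laurent series of f about z = -5.
Step 4: Coefficient of (z + 5)^(-3) = -4*(-5) + 3 = 23

23


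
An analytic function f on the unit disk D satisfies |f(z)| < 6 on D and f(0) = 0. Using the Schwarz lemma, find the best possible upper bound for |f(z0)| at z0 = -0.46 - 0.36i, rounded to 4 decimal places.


Step 1: g = f/6 maps D -> D with g(0) = 0, so by the Schwarz lemma |g(z)| <= |z|, i.e. |f(z)| <= 6|z|; this is sharp (f(z) = 6z).
Step 2: |z0|^2 = (-0.46)^2 + (-0.36)^2 = 0.3412
Step 3: |z0| = sqrt(0.3412) = 0.584123
Step 4: Best bound = 6 * |z0| = 6 * 0.584123 = 3.5047

3.5047


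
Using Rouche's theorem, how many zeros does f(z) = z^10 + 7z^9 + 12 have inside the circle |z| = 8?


Step 1: On |z| = 8 the three terms have sizes |z^10| = 8^10 = 1073741824, |7z^9| = 7*8^9 = 939524096, |12| = 12
Step 2: The dominant term is g(z) = z^10; let h(z) = 7z^9 + 12 so f = g + h
Step 3: On |z| = 8: |g| = 1073741824 and |h| <= 939524096 + 12 = 939524108
Step 4: Since 1073741824 > 939524108, |h| < |g| on |z| = 8, so by Rouche f has the same number of zeros as g inside |z| < 8
Step 5: g(z) = z^10 has 10 zeros (all at the origin) inside |z| < 8. Answer = 10

10


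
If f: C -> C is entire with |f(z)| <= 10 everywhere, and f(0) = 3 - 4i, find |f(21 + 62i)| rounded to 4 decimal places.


Step 1: By Liouville's theorem, a bounded entire function is constant.
Step 2: f(z) = f(0) = 3 - 4i for all z.
Step 3: |f(w)| = |3 - 4i| = sqrt(9 + 16)
Step 4: = 5.0

5.0


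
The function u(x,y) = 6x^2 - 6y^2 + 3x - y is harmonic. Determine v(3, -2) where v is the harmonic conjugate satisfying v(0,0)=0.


Step 1: v_x = -u_y = 12y + 1
Step 2: v_y = u_x = 12x + 3
Step 3: v = 12xy + x + 3y + C
Step 4: v(0,0) = 0 => C = 0
Step 5: v(3, -2) = -75

-75


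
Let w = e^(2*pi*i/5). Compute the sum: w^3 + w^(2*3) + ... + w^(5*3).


Step 1: The sum sum_{j=1}^{n} w^(k*j) equals n if n | k, else 0.
Step 2: Here n = 5, k = 3
Step 3: Does n divide k? 5 | 3 -> False
Step 4: Sum = 0

0


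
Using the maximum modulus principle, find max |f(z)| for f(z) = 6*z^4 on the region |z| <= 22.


Step 1: On |z| = 22, |f(z)| = 6 * |z|^4 = 6 * 22^4
Step 2: By maximum modulus principle, maximum is on boundary.
Step 3: Maximum = 6 * 234256 = 1405536

1405536


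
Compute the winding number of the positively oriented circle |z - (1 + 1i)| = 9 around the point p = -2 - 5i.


Step 1: Center c = (1, 1), radius = 9
Step 2: |p - c|^2 = (-3)^2 + (-6)^2 = 45
Step 3: r^2 = 81
Step 4: |p-c| < r so winding number = 1

1


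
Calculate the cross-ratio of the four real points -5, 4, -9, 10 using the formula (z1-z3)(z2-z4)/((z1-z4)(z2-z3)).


Step 1: (z1-z3)(z2-z4) = 4 * (-6) = -24
Step 2: (z1-z4)(z2-z3) = (-15) * 13 = -195
Step 3: Cross-ratio = 24/195 = 8/65

8/65


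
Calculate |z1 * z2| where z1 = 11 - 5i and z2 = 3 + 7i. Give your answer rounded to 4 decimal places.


Step 1: |z1| = sqrt(11^2 + (-5)^2) = sqrt(146)
Step 2: |z2| = sqrt(3^2 + 7^2) = sqrt(58)
Step 3: |z1*z2| = |z1|*|z2| = sqrt(146) * sqrt(58) = sqrt(146 * 58) = sqrt(8468)
Step 4: = 92.0217

92.0217


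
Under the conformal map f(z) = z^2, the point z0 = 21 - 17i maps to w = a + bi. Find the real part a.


Step 1: z0 = 21 - 17i
Step 2: z0^2 = 21^2 - (-17)^2 - 714i
Step 3: real part = 441 - 289 = 152

152


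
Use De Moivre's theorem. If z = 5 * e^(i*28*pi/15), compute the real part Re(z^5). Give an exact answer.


Step 1: By De Moivre's theorem, z^5 = 5^5 * e^(i*5*28*pi/15) = 3125 * (cos(28*pi/3) + i*sin(28*pi/3))
Step 2: |z|^5 = 5^5 = 3125
Step 3: Reduce the angle mod 2*pi: 28*pi/3 - 8*pi = 4*pi/3
Step 4: cos(4*pi/3) = -1/2
Step 5: Re(z^5) = 3125 * (-1/2) = -3125/2

-3125/2


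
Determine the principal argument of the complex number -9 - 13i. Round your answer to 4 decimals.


Step 1: z = -9 - 13i
Step 2: arg(z) = atan2(-13, -9)
Step 3: arg(z) = -2.1763

-2.1763


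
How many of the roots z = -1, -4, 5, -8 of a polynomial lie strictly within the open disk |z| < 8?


Step 1: Check each root:
  z = -1: |-1| = 1 < 8
  z = -4: |-4| = 4 < 8
  z = 5: |5| = 5 < 8
  z = -8: |-8| = 8 >= 8
Step 2: Count = 3

3


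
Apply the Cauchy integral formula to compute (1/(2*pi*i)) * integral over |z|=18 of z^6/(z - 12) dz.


Step 1: f(z) = z^6, a = 12 is inside |z| = 18
Step 2: By Cauchy integral formula: (1/(2pi*i)) * integral = f(a)
Step 3: f(12) = 12^6 = 2985984

2985984


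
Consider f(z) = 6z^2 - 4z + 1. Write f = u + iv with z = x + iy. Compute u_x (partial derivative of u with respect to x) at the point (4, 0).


Step 1: f(z) = 6(x+iy)^2 - 4(x+iy) + 1
Step 2: u = 6(x^2 - y^2) - 4x + 1
Step 3: u_x = 12x - 4
Step 4: At (4, 0): u_x = 48 - 4 = 44

44


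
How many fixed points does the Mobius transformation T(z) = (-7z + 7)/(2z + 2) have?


Step 1: Fixed points satisfy T(z) = z
Step 2: 2z^2 + 9z - 7 = 0
Step 3: Discriminant = 9^2 - 4*2*(-7) = 137
Step 4: Number of fixed points = 2

2


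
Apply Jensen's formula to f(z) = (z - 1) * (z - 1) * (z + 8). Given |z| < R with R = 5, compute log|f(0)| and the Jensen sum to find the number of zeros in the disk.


Jensen's formula: (1/2pi)*integral log|f(Re^it)|dt = log|f(0)| + sum_{|a_k|<R} log(R/|a_k|)
Step 1: f(0) = (-1) * (-1) * 8 = 8
Step 2: log|f(0)| = log|1| + log|1| + log|-8| = 2.0794
Step 3: Zeros inside |z| < 5: 1, 1
Step 4: Jensen sum = log(5/1) + log(5/1) = 3.2189
Step 5: n(R) = number of terms in the Jensen sum = count of zeros inside |z| < 5 = 2

2


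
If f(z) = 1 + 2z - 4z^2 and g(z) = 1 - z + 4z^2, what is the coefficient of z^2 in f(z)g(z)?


Step 1: z^2 term in f*g comes from: (1)*(4z^2) + (2z)*(-z) + (-4z^2)*(1)
Step 2: = 4 - 2 - 4
Step 3: = -2

-2


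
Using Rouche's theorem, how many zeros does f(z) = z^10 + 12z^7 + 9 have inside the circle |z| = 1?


Step 1: On |z| = 1 the three terms have sizes |z^10| = 1^10 = 1, |12z^7| = 12*1^7 = 12, |9| = 9
Step 2: The dominant term is g(z) = 12z^7; let h(z) = z^10 + 9 so f = g + h
Step 3: On |z| = 1: |g| = 12 and |h| <= 1 + 9 = 10
Step 4: Since 12 > 10, |h| < |g| on |z| = 1, so by Rouche f has the same number of zeros as g inside |z| < 1
Step 5: g(z) = 12z^7 has 7 zeros (at the origin, multiplicity 7) inside |z| < 1. Answer = 7

7


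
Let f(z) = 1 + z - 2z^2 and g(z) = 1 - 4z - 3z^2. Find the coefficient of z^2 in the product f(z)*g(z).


Step 1: z^2 term in f*g comes from: (1)*(-3z^2) + (z)*(-4z) + (-2z^2)*(1)
Step 2: = -3 - 4 - 2
Step 3: = -9

-9


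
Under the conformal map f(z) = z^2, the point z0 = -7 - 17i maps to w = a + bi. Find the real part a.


Step 1: z0 = -7 - 17i
Step 2: z0^2 = (-7)^2 - (-17)^2 + 238i
Step 3: real part = 49 - 289 = -240

-240


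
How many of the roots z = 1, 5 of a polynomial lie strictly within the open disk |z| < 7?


Step 1: Check each root:
  z = 1: |1| = 1 < 7
  z = 5: |5| = 5 < 7
Step 2: Count = 2

2


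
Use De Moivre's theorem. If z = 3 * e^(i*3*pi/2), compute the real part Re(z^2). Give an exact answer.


Step 1: By De Moivre's theorem, z^2 = 3^2 * e^(i*2*3*pi/2) = 9 * (cos(3*pi) + i*sin(3*pi))
Step 2: |z|^2 = 3^2 = 9
Step 3: Reduce the angle mod 2*pi: 3*pi - 2*pi = pi
Step 4: cos(pi) = -1
Step 5: Re(z^2) = 9 * (-1) = -9

-9


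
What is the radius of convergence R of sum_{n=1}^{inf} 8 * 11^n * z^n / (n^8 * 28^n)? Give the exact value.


Step 1: General term a_n = 8 * 11^n / (n^8 * 28^n)
Step 2: By the root test, |a_n|^(1/n) = 8^(1/n) * 11 / (n^(8/n) * 28) -> 11/28 as n -> infinity (since 8^(1/n) -> 1 and n^(8/n) -> 1)
Step 3: R = 1/lim|a_n|^(1/n) = 28/11

28/11


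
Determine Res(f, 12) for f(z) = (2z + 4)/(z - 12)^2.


Step 1: Pole of order 2 at z = 12
Step 2: Res = lim d/dz [(z - 12)^2 * f(z)] as z -> 12
Step 3: (z - 12)^2 * f(z) = 2z + 4
Step 4: d/dz[2z + 4] = 2

2


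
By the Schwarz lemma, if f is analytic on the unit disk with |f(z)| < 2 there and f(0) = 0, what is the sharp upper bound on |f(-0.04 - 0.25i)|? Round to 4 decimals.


Step 1: g = f/2 maps D -> D with g(0) = 0, so by the Schwarz lemma |g(z)| <= |z|, i.e. |f(z)| <= 2|z|; this is sharp (f(z) = 2z).
Step 2: |z0|^2 = (-0.04)^2 + (-0.25)^2 = 0.0641
Step 3: |z0| = sqrt(0.0641) = 0.25318
Step 4: Best bound = 2 * |z0| = 2 * 0.25318 = 0.5064

0.5064


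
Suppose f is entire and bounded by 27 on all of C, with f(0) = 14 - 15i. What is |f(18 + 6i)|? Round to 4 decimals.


Step 1: By Liouville's theorem, a bounded entire function is constant.
Step 2: f(z) = f(0) = 14 - 15i for all z.
Step 3: |f(w)| = |14 - 15i| = sqrt(196 + 225)
Step 4: = 20.5183

20.5183


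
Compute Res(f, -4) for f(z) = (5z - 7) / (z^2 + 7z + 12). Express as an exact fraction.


Step 1: Q(z) = z^2 + 7z + 12 = (z + 4)(z + 3)
Step 2: Q'(z) = 2z + 7
Step 3: Q'(-4) = -1, P(-4) = -27
Step 4: Res = P(-4)/Q'(-4) = -27/(-1) = 27

27


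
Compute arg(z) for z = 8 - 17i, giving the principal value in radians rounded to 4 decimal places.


Step 1: z = 8 - 17i
Step 2: arg(z) = atan2(-17, 8)
Step 3: arg(z) = -1.131

-1.131


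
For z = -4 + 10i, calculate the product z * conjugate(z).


Step 1: conj(z) = -4 - 10i
Step 2: z * conj(z) = (-4)^2 + 10^2
Step 3: = 16 + 100 = 116

116


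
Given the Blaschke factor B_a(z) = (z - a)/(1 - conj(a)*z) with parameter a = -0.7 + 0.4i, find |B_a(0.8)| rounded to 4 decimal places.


Step 1: Numerator z0 - a = 0.8 - (-0.7 + 0.4i) = 1.5 - 0.4i
Step 2: Denominator 1 - conj(a)*z0 = 1 - (-0.7 - 0.4i)*0.8 = 1.56 + 0.32i
Step 3: |z0 - a|^2 = 1.5^2 + (-0.4)^2 = 2.41; |1 - conj(a)*z0|^2 = 1.56^2 + 0.32^2 = 2.536
Step 4: |B_a(0.8)| = sqrt(2.41 / 2.536) = sqrt(0.950315)
Step 5: = 0.9748

0.9748


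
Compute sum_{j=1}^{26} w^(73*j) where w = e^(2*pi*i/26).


Step 1: The sum sum_{j=1}^{n} w^(k*j) equals n if n | k, else 0.
Step 2: Here n = 26, k = 73
Step 3: Does n divide k? 26 | 73 -> False
Step 4: Sum = 0

0


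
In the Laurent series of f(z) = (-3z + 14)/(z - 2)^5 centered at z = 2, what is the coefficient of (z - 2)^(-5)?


Step 1: Write the numerator in powers of (z - 2): -3z + 14 = -3(z - 2) + (-3*2 + 14) = -3(z - 2) + 8
Step 2: Divide by (z - 2)^5: f(z) = 8(z - 2)^(-5) - 3(z - 2)^(-4)
Step 3: This finite sum is the Laurent series of f about z = 2.
Step 4: Coefficient of (z - 2)^(-5) = -3*2 + 14 = 8

8


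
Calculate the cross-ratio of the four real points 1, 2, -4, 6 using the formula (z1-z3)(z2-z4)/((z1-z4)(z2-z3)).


Step 1: (z1-z3)(z2-z4) = 5 * (-4) = -20
Step 2: (z1-z4)(z2-z3) = (-5) * 6 = -30
Step 3: Cross-ratio = 20/30 = 2/3

2/3


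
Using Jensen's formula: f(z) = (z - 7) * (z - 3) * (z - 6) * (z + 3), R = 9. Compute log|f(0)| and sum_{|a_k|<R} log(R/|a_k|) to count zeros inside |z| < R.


Jensen's formula: (1/2pi)*integral log|f(Re^it)|dt = log|f(0)| + sum_{|a_k|<R} log(R/|a_k|)
Step 1: f(0) = (-7) * (-3) * (-6) * 3 = -378
Step 2: log|f(0)| = log|7| + log|3| + log|6| + log|-3| = 5.9349
Step 3: Zeros inside |z| < 9: 7, 3, 6, -3
Step 4: Jensen sum = log(9/7) + log(9/3) + log(9/6) + log(9/3) = 2.854
Step 5: n(R) = number of terms in the Jensen sum = count of zeros inside |z| < 9 = 4

4


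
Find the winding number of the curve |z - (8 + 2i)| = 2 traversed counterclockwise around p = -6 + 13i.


Step 1: Center c = (8, 2), radius = 2
Step 2: |p - c|^2 = (-14)^2 + 11^2 = 317
Step 3: r^2 = 4
Step 4: |p-c| > r so winding number = 0

0


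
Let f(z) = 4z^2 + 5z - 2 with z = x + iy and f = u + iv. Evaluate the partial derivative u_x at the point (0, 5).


Step 1: f(z) = 4(x+iy)^2 + 5(x+iy) - 2
Step 2: u = 4(x^2 - y^2) + 5x - 2
Step 3: u_x = 8x + 5
Step 4: At (0, 5): u_x = 0 + 5 = 5

5


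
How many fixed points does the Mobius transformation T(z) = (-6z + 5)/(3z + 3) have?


Step 1: Fixed points satisfy T(z) = z
Step 2: 3z^2 + 9z - 5 = 0
Step 3: Discriminant = 9^2 - 4*3*(-5) = 141
Step 4: Number of fixed points = 2

2


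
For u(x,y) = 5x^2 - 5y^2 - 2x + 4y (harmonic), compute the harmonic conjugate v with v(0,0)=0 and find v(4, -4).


Step 1: v_x = -u_y = 10y - 4
Step 2: v_y = u_x = 10x - 2
Step 3: v = 10xy - 4x - 2y + C
Step 4: v(0,0) = 0 => C = 0
Step 5: v(4, -4) = -168

-168


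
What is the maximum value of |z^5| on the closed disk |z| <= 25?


Step 1: On |z| = 25, |f(z)| = |z|^5 = 25^5
Step 2: By maximum modulus principle, maximum is on boundary.
Step 3: Maximum = 9765625 = 9765625

9765625


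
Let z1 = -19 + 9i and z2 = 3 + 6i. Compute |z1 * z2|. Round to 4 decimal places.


Step 1: |z1| = sqrt((-19)^2 + 9^2) = sqrt(442)
Step 2: |z2| = sqrt(3^2 + 6^2) = sqrt(45)
Step 3: |z1*z2| = |z1|*|z2| = sqrt(442) * sqrt(45) = sqrt(442 * 45) = sqrt(19890)
Step 4: = 141.0319

141.0319


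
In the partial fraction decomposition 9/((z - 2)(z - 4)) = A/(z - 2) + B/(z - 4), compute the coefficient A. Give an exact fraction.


Step 1: Multiply both sides by (z - 2) and set z = 2
Step 2: A = 9 / (2 - 4)
Step 3: A = 9 / (-2)
Step 4: A = -9/2

-9/2


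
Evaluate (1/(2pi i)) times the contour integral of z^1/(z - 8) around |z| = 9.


Step 1: f(z) = z^1, a = 8 is inside |z| = 9
Step 2: By Cauchy integral formula: (1/(2pi*i)) * integral = f(a)
Step 3: f(8) = 8^1 = 8

8


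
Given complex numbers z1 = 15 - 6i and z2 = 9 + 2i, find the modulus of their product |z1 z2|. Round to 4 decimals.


Step 1: |z1| = sqrt(15^2 + (-6)^2) = sqrt(261)
Step 2: |z2| = sqrt(9^2 + 2^2) = sqrt(85)
Step 3: |z1*z2| = |z1|*|z2| = sqrt(261) * sqrt(85) = sqrt(261 * 85) = sqrt(22185)
Step 4: = 148.9463

148.9463


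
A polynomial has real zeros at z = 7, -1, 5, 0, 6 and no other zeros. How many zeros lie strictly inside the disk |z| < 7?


Step 1: Check each root:
  z = 7: |7| = 7 >= 7
  z = -1: |-1| = 1 < 7
  z = 5: |5| = 5 < 7
  z = 0: |0| = 0 < 7
  z = 6: |6| = 6 < 7
Step 2: Count = 4

4


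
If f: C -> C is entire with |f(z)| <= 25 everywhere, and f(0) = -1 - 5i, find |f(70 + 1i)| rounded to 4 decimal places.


Step 1: By Liouville's theorem, a bounded entire function is constant.
Step 2: f(z) = f(0) = -1 - 5i for all z.
Step 3: |f(w)| = |-1 - 5i| = sqrt(1 + 25)
Step 4: = 5.099

5.099


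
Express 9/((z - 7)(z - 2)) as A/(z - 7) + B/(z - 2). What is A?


Step 1: Multiply both sides by (z - 7) and set z = 7
Step 2: A = 9 / (7 - 2)
Step 3: A = 9 / 5
Step 4: A = 9/5

9/5


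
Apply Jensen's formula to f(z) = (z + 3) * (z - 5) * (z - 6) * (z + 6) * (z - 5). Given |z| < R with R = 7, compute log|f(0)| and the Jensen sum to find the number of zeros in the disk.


Jensen's formula: (1/2pi)*integral log|f(Re^it)|dt = log|f(0)| + sum_{|a_k|<R} log(R/|a_k|)
Step 1: f(0) = 3 * (-5) * (-6) * 6 * (-5) = -2700
Step 2: log|f(0)| = log|-3| + log|5| + log|6| + log|-6| + log|5| = 7.901
Step 3: Zeros inside |z| < 7: -3, 5, 6, -6, 5
Step 4: Jensen sum = log(7/3) + log(7/5) + log(7/6) + log(7/6) + log(7/5) = 1.8285
Step 5: n(R) = number of terms in the Jensen sum = count of zeros inside |z| < 7 = 5

5


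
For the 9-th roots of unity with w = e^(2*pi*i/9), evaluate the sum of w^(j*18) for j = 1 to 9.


Step 1: The sum sum_{j=1}^{n} w^(k*j) equals n if n | k, else 0.
Step 2: Here n = 9, k = 18
Step 3: Does n divide k? 9 | 18 -> True
Step 4: Sum = 9

9


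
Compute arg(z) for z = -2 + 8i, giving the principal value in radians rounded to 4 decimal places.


Step 1: z = -2 + 8i
Step 2: arg(z) = atan2(8, -2)
Step 3: arg(z) = 1.8158

1.8158


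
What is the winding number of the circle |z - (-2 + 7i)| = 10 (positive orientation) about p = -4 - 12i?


Step 1: Center c = (-2, 7), radius = 10
Step 2: |p - c|^2 = (-2)^2 + (-19)^2 = 365
Step 3: r^2 = 100
Step 4: |p-c| > r so winding number = 0

0
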